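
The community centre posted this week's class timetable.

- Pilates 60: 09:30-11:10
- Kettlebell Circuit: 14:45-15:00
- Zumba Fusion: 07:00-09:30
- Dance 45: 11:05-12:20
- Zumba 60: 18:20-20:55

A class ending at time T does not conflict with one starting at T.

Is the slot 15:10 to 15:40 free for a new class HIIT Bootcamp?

Yes — the slot is free

Zumba Fusion: ends 09:30 at or before HIIT Bootcamp starts 15:10 → clear.
Pilates 60: ends 11:10 at or before HIIT Bootcamp starts 15:10 → clear.
Dance 45: ends 12:20 at or before HIIT Bootcamp starts 15:10 → clear.
Kettlebell Circuit: ends 15:00 at or before HIIT Bootcamp starts 15:10 → clear.
Zumba 60: starts 18:20 at or after HIIT Bootcamp ends 15:40 → clear.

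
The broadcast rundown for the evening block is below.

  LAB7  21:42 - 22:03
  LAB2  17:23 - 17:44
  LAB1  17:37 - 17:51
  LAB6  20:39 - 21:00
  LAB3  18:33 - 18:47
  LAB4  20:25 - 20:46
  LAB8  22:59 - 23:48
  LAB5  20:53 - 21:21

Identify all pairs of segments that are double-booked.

Sorted by start: LAB2, LAB1, LAB3, LAB4, LAB6, LAB5, LAB7, LAB8.
LAB1 starts before LAB2 ends → LAB2 and LAB1 overlap.
LAB3 starts after LAB2 ends; LAB2 is clear from here.
LAB3 starts after LAB1 ends; LAB1 is clear from here.
LAB4 starts after LAB3 ends; LAB3 is clear from here.
LAB6 starts before LAB4 ends → LAB4 and LAB6 overlap.
LAB5 starts after LAB4 ends; LAB4 is clear from here.
LAB5 starts before LAB6 ends → LAB6 and LAB5 overlap.
LAB7 starts after LAB6 ends; LAB6 is clear from here.
LAB7 starts after LAB5 ends; LAB5 is clear from here.
LAB8 starts after LAB7 ends.

LAB1 & LAB2, LAB4 & LAB6, LAB5 & LAB6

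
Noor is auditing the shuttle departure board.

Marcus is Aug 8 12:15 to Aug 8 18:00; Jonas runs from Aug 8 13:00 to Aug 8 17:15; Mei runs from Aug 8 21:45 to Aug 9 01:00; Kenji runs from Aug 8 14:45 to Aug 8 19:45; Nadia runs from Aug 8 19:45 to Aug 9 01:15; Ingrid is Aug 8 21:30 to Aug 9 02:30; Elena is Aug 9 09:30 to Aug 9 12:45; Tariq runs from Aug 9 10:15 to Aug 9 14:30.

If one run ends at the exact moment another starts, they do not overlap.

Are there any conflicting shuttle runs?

Yes

Sorted by start: Marcus, Jonas, Kenji, Nadia, Ingrid, Mei, Elena, Tariq.
Jonas starts before Marcus ends → Marcus and Jonas overlap.
That's a conflict, so the schedule is not conflict-free.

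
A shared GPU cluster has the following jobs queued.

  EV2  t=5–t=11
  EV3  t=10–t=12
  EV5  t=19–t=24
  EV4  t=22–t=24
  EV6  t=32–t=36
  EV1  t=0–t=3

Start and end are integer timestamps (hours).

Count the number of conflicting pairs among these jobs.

Check each pair: they overlap iff neither finishes before the other starts.
Sorted by start: EV1, EV2, EV3, EV5, EV4, EV6.
EV2 starts after EV1 ends, so EV1 has no further overlaps.
EV3 starts before EV2 ends → EV2 and EV3 overlap.
EV5 starts after EV2 ends, so EV2 has no further overlaps.
EV5 starts after EV3 ends, so EV3 has no further overlaps.
EV4 starts before EV5 ends → EV5 and EV4 overlap.
EV6 starts after EV5 ends.
EV6 starts after EV4 ends.
Overlapping pairs: EV2 & EV3, EV4 & EV5 — 2 in total.

2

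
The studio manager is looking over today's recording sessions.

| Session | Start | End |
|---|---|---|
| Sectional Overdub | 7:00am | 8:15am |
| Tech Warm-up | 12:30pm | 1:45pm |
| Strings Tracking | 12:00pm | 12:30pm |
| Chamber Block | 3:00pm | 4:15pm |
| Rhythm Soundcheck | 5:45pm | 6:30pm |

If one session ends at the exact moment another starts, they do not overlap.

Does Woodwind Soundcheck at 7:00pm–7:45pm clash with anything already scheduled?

No — it doesn't clash with anything

Sectional Overdub: ends 8:15am at or before Woodwind Soundcheck starts 7:00pm → clear.
Strings Tracking: ends 12:30pm at or before Woodwind Soundcheck starts 7:00pm → clear.
Tech Warm-up: ends 1:45pm at or before Woodwind Soundcheck starts 7:00pm → clear.
Chamber Block: ends 4:15pm at or before Woodwind Soundcheck starts 7:00pm → clear.
Rhythm Soundcheck: ends 6:30pm at or before Woodwind Soundcheck starts 7:00pm → clear.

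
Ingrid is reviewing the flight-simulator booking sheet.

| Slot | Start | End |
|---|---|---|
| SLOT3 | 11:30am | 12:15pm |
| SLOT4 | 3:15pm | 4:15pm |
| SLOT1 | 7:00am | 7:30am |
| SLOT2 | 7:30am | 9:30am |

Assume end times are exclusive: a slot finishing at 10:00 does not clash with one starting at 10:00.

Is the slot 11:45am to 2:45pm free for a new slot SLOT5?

SLOT1: ends 7:30am at or before SLOT5 starts 11:45am → clear.
SLOT2: ends 9:30am at or before SLOT5 starts 11:45am → clear.
SLOT3: starts 11:30am before SLOT5 ends 2:45pm, and ends 12:15pm after SLOT5 starts 11:45am → overlap.
SLOT4: starts 3:15pm at or after SLOT5 ends 2:45pm → clear.
SLOT5 overlaps SLOT3.

No — it overlaps SLOT3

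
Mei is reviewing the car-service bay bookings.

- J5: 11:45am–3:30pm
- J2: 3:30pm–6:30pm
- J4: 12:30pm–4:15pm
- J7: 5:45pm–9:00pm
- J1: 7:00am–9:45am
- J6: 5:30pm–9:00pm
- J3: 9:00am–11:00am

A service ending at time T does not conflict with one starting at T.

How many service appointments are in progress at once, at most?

3

Sweep the timeline, counting +1 at each start and −1 at each end (ends before starts at a tie):
7:00am start J1 → 1
9:00am start J3 → 2
9:45am end J1 → 1
11:00am end J3 → 0
11:45am start J5 → 1
12:30pm start J4 → 2
3:30pm end J5 → 1
3:30pm start J2 → 2
4:15pm end J4 → 1
5:30pm start J6 → 2
5:45pm start J7 → 3
6:30pm end J2 → 2
9:00pm end J6 → 1
9:00pm end J7 → 0
Peak is 3, at 5:45pm (J2, J6, J7).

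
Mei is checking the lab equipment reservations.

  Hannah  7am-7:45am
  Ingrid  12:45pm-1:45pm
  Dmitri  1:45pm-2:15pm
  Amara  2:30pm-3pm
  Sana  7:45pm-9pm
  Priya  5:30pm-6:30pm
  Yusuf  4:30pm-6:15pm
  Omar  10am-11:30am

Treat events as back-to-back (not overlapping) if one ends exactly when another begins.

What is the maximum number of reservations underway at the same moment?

Sort all start/end points and keep a running count:
7am start Hannah → 1
7:45am end Hannah → 0
10am start Omar → 1
11:30am end Omar → 0
12:45pm start Ingrid → 1
1:45pm end Ingrid → 0
1:45pm start Dmitri → 1
2:15pm end Dmitri → 0
2:30pm start Amara → 1
3pm end Amara → 0
4:30pm start Yusuf → 1
5:30pm start Priya → 2
6:15pm end Yusuf → 1
6:30pm end Priya → 0
7:45pm start Sana → 1
9pm end Sana → 0
Peak is 2, at 5:30pm (Priya, Yusuf).

2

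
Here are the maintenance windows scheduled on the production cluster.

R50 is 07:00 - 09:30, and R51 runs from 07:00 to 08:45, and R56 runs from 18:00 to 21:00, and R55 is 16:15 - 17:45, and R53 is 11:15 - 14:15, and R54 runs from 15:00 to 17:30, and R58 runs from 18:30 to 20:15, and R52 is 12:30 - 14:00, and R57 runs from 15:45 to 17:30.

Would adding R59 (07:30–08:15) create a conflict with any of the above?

Yes — it overlaps R50, R51

R50: starts 07:00 before R59 ends 08:15, and ends 09:30 after R59 starts 07:30 → overlap.
R51: starts 07:00 before R59 ends 08:15, and ends 08:45 after R59 starts 07:30 → overlap.
R53: starts 11:15 at or after R59 ends 08:15 → clear.
R52: starts 12:30 at or after R59 ends 08:15 → clear.
R54: starts 15:00 at or after R59 ends 08:15 → clear.
R57: starts 15:45 at or after R59 ends 08:15 → clear.
R55: starts 16:15 at or after R59 ends 08:15 → clear.
R56: starts 18:00 at or after R59 ends 08:15 → clear.
R58: starts 18:30 at or after R59 ends 08:15 → clear.
R59 overlaps R50, R51.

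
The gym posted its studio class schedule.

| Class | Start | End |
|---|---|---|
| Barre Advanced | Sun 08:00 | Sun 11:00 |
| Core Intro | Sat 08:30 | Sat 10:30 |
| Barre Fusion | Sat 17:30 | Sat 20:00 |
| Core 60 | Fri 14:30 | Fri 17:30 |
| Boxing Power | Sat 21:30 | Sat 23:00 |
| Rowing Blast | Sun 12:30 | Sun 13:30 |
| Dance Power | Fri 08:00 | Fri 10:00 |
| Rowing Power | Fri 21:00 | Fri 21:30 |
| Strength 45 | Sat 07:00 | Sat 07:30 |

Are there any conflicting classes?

No

Sorted by start: Dance Power, Core 60, Rowing Power, Strength 45, Core Intro, Barre Fusion, Boxing Power, Barre Advanced, Rowing Blast.
Core 60 starts after Dance Power ends; Dance Power is clear from here.
Rowing Power starts after Core 60 ends; Core 60 is clear from here.
Strength 45 starts after Rowing Power ends; Rowing Power is clear from here.
Core Intro starts after Strength 45 ends; Strength 45 is clear from here.
Barre Fusion starts after Core Intro ends; Core Intro is clear from here.
Boxing Power starts after Barre Fusion ends; Barre Fusion is clear from here.
Barre Advanced starts after Boxing Power ends; Boxing Power is clear from here.
Rowing Blast starts after Barre Advanced ends.
Every pair is clear; the schedule has no overlaps.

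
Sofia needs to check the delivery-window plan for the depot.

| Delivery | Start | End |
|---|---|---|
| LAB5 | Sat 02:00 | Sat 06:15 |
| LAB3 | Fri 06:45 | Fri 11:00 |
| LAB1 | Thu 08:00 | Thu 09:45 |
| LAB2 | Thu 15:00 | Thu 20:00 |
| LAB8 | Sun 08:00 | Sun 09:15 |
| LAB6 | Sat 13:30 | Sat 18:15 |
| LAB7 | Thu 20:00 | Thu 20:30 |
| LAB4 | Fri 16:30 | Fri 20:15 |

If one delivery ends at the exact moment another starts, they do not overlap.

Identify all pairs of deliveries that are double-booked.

no overlapping pairs

Sorted by start: LAB1, LAB2, LAB7, LAB3, LAB4, LAB5, LAB6, LAB8.
LAB2 starts after LAB1 ends, so nothing later overlaps LAB1 either.
LAB7 starts exactly when LAB2 ends (back-to-back, no overlap), so nothing later overlaps LAB2 either.
LAB3 starts after LAB7 ends, so nothing later overlaps LAB7 either.
LAB4 starts after LAB3 ends, so nothing later overlaps LAB3 either.
LAB5 starts after LAB4 ends, so nothing later overlaps LAB4 either.
LAB6 starts after LAB5 ends, so nothing later overlaps LAB5 either.
LAB8 starts after LAB6 ends.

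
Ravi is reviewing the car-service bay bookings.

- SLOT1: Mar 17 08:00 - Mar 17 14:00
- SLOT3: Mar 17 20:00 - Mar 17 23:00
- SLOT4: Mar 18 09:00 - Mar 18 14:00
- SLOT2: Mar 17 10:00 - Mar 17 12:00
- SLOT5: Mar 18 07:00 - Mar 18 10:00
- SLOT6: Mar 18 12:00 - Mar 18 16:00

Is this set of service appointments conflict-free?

Check each pair: they overlap iff neither finishes before the other starts.
Sorted by start: SLOT1, SLOT2, SLOT3, SLOT5, SLOT4, SLOT6.
SLOT2 starts before SLOT1 ends → SLOT1 and SLOT2 overlap.
That's a conflict, so the schedule is not conflict-free.

No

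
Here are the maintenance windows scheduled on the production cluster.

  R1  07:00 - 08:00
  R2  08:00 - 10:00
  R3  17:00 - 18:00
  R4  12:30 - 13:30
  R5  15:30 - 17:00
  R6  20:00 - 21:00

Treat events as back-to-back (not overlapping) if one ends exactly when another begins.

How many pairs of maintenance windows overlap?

0

Check each pair: they overlap iff neither finishes before the other starts.
Sorted by start: R1, R2, R4, R5, R3, R6.
R2 starts exactly when R1 ends (back-to-back, no overlap); R1 is clear from here.
R4 starts after R2 ends; R2 is clear from here.
R5 starts after R4 ends; R4 is clear from here.
R3 starts exactly when R5 ends (back-to-back, no overlap); R5 is clear from here.
R6 starts after R3 ends.
No pair overlaps.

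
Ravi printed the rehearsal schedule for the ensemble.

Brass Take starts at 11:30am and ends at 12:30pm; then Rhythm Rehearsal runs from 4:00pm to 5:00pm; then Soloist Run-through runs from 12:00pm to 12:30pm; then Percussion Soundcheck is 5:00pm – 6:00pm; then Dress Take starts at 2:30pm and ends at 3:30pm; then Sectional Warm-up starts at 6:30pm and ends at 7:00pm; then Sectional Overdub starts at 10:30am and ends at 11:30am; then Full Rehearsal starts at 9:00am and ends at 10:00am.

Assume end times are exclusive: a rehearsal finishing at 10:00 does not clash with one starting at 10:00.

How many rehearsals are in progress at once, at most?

Walk through starts and ends in time order (an end at T is processed before a start at T):
9:00am start Full Rehearsal → 1
10:00am end Full Rehearsal → 0
10:30am start Sectional Overdub → 1
11:30am end Sectional Overdub → 0
11:30am start Brass Take → 1
12:00pm start Soloist Run-through → 2
12:30pm end Brass Take → 1
12:30pm end Soloist Run-through → 0
2:30pm start Dress Take → 1
3:30pm end Dress Take → 0
4:00pm start Rhythm Rehearsal → 1
5:00pm end Rhythm Rehearsal → 0
5:00pm start Percussion Soundcheck → 1
6:00pm end Percussion Soundcheck → 0
6:30pm start Sectional Warm-up → 1
7:00pm end Sectional Warm-up → 0
Peak is 2, at 12:00pm (Brass Take, Soloist Run-through).

2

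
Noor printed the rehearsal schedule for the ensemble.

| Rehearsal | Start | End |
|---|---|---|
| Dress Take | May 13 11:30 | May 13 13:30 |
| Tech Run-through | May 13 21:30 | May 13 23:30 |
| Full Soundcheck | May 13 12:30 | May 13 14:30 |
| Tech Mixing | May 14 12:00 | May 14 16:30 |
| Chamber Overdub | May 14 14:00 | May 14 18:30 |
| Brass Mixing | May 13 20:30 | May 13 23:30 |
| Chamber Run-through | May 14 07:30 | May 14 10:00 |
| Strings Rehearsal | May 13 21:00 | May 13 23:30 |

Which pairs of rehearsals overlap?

Brass Mixing & Strings Rehearsal, Brass Mixing & Tech Run-through, Chamber Overdub & Tech Mixing, Dress Take & Full Soundcheck, Strings Rehearsal & Tech Run-through

Two intervals overlap when each starts before the other ends.
Sorted by start: Dress Take, Full Soundcheck, Brass Mixing, Strings Rehearsal, Tech Run-through, Chamber Run-through, Tech Mixing, Chamber Overdub.
Full Soundcheck starts before Dress Take ends → Dress Take and Full Soundcheck overlap.
Brass Mixing starts after Dress Take ends, so nothing later overlaps Dress Take either.
Brass Mixing starts after Full Soundcheck ends, so nothing later overlaps Full Soundcheck either.
Strings Rehearsal starts before Brass Mixing ends → Brass Mixing and Strings Rehearsal overlap.
Tech Run-through starts before Brass Mixing ends → Brass Mixing and Tech Run-through overlap.
Chamber Run-through starts after Brass Mixing ends, so nothing later overlaps Brass Mixing either.
Tech Run-through starts before Strings Rehearsal ends → Strings Rehearsal and Tech Run-through overlap.
Chamber Run-through starts after Strings Rehearsal ends, so nothing later overlaps Strings Rehearsal either.
Chamber Run-through starts after Tech Run-through ends, so nothing later overlaps Tech Run-through either.
Tech Mixing starts after Chamber Run-through ends, so nothing later overlaps Chamber Run-through either.
Chamber Overdub starts before Tech Mixing ends → Tech Mixing and Chamber Overdub overlap.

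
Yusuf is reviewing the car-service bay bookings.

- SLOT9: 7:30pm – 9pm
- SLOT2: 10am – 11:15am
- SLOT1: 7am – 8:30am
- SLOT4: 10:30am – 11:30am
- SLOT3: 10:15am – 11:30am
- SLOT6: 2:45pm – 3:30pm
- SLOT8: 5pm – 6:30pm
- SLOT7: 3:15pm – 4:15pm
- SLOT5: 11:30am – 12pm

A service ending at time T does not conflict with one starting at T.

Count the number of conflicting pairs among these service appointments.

Two intervals overlap when each starts before the other ends.
Sorted by start: SLOT1, SLOT2, SLOT3, SLOT4, SLOT5, SLOT6, SLOT7, SLOT8, SLOT9.
SLOT2 starts after SLOT1 ends, so SLOT1 has no further overlaps.
SLOT3 starts before SLOT2 ends → SLOT2 and SLOT3 overlap.
SLOT4 starts before SLOT2 ends → SLOT2 and SLOT4 overlap.
SLOT5 starts after SLOT2 ends, so SLOT2 has no further overlaps.
SLOT4 starts before SLOT3 ends → SLOT3 and SLOT4 overlap.
SLOT5 starts exactly when SLOT3 ends (back-to-back, no overlap), so SLOT3 has no further overlaps.
SLOT5 starts exactly when SLOT4 ends (back-to-back, no overlap), so SLOT4 has no further overlaps.
SLOT6 starts after SLOT5 ends, so SLOT5 has no further overlaps.
SLOT7 starts before SLOT6 ends → SLOT6 and SLOT7 overlap.
SLOT8 starts after SLOT6 ends, so SLOT6 has no further overlaps.
SLOT8 starts after SLOT7 ends, so SLOT7 has no further overlaps.
SLOT9 starts after SLOT8 ends.
Overlapping pairs: SLOT2 & SLOT3, SLOT2 & SLOT4, SLOT3 & SLOT4, SLOT6 & SLOT7 — 4 in total.

4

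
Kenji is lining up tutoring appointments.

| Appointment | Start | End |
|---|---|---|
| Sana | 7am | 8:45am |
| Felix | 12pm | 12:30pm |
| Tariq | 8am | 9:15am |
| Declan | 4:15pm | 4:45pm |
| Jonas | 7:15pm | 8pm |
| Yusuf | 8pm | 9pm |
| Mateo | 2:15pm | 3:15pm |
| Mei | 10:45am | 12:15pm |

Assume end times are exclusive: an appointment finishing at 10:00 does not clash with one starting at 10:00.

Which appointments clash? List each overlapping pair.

Felix & Mei, Sana & Tariq

Two intervals overlap when each starts before the other ends.
Sorted by start: Sana, Tariq, Mei, Felix, Mateo, Declan, Jonas, Yusuf.
Tariq starts before Sana ends → Sana and Tariq overlap.
Mei starts after Sana ends, so Sana has no further overlaps.
Mei starts after Tariq ends, so Tariq has no further overlaps.
Felix starts before Mei ends → Mei and Felix overlap.
Mateo starts after Mei ends, so Mei has no further overlaps.
Mateo starts after Felix ends, so Felix has no further overlaps.
Declan starts after Mateo ends, so Mateo has no further overlaps.
Jonas starts after Declan ends, so Declan has no further overlaps.
Yusuf starts exactly when Jonas ends (back-to-back, no overlap).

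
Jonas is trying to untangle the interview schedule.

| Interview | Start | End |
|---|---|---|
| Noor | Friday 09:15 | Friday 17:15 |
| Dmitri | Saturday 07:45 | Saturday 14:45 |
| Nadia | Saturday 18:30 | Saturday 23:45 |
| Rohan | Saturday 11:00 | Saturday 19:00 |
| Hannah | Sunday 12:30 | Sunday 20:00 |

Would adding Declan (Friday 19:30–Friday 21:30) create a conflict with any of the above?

No — it doesn't clash with anything

Noor: ends Friday 17:15 at or before Declan starts Friday 19:30 → clear.
Dmitri: starts Saturday 07:45 at or after Declan ends Friday 21:30 → clear.
Rohan: starts Saturday 11:00 at or after Declan ends Friday 21:30 → clear.
Nadia: starts Saturday 18:30 at or after Declan ends Friday 21:30 → clear.
Hannah: starts Sunday 12:30 at or after Declan ends Friday 21:30 → clear.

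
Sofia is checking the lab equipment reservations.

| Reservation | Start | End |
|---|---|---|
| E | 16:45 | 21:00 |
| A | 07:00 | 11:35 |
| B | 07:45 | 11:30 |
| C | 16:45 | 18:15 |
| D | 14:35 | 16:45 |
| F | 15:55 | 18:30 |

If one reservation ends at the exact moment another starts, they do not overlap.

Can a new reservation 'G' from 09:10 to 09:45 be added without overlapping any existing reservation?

No — it overlaps A, B

A: starts 07:00 before G ends 09:45, and ends 11:35 after G starts 09:10 → overlap.
B: starts 07:45 before G ends 09:45, and ends 11:30 after G starts 09:10 → overlap.
D: starts 14:35 at or after G ends 09:45 → clear.
F: starts 15:55 at or after G ends 09:45 → clear.
C: starts 16:45 at or after G ends 09:45 → clear.
E: starts 16:45 at or after G ends 09:45 → clear.
G overlaps A, B.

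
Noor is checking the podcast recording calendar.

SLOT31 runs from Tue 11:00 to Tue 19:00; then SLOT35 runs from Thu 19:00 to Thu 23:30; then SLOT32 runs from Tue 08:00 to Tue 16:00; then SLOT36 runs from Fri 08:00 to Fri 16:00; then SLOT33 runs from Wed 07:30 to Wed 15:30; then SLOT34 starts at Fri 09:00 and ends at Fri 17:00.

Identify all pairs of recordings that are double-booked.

Sorted by start: SLOT32, SLOT31, SLOT33, SLOT35, SLOT36, SLOT34.
SLOT31 starts before SLOT32 ends → SLOT32 and SLOT31 overlap.
SLOT33 starts after SLOT32 ends; SLOT32 is clear from here.
SLOT33 starts after SLOT31 ends; SLOT31 is clear from here.
SLOT35 starts after SLOT33 ends; SLOT33 is clear from here.
SLOT36 starts after SLOT35 ends; SLOT35 is clear from here.
SLOT34 starts before SLOT36 ends → SLOT36 and SLOT34 overlap.

SLOT31 & SLOT32, SLOT34 & SLOT36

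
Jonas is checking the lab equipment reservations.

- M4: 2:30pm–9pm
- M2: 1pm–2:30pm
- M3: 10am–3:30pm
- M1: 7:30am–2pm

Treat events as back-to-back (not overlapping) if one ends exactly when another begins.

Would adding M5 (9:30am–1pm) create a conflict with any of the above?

M1: starts 7:30am before M5 ends 1pm, and ends 2pm after M5 starts 9:30am → overlap.
M3: starts 10am before M5 ends 1pm, and ends 3:30pm after M5 starts 9:30am → overlap.
M2: starts 1pm at or after M5 ends 1pm → clear.
M4: starts 2:30pm at or after M5 ends 1pm → clear.
M5 overlaps M1, M3.

Yes — it overlaps M1, M3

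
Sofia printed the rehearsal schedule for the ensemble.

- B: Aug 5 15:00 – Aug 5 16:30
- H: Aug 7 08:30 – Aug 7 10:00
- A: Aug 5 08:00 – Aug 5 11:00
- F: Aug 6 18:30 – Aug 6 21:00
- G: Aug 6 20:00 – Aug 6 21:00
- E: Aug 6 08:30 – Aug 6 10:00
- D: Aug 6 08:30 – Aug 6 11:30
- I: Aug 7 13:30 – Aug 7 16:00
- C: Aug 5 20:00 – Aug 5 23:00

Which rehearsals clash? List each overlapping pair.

D & E, F & G

Sorted by start: A, B, C, D, E, F, G, H, I.
B starts after A ends, so A has no further overlaps.
C starts after B ends, so B has no further overlaps.
D starts after C ends, so C has no further overlaps.
E starts before D ends → D and E overlap.
F starts after D ends, so D has no further overlaps.
F starts after E ends, so E has no further overlaps.
G starts before F ends → F and G overlap.
H starts after F ends, so F has no further overlaps.
H starts after G ends, so G has no further overlaps.
I starts after H ends.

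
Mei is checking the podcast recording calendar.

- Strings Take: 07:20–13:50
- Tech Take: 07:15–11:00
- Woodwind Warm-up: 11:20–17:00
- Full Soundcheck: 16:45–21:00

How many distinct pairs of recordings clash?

Check each pair: they overlap iff neither finishes before the other starts.
Sorted by start: Tech Take, Strings Take, Woodwind Warm-up, Full Soundcheck.
Strings Take starts before Tech Take ends → Tech Take and Strings Take overlap.
Woodwind Warm-up starts after Tech Take ends; Tech Take is clear from here.
Woodwind Warm-up starts before Strings Take ends → Strings Take and Woodwind Warm-up overlap.
Full Soundcheck starts after Strings Take ends.
Full Soundcheck starts before Woodwind Warm-up ends → Woodwind Warm-up and Full Soundcheck overlap.
Overlapping pairs: Full Soundcheck & Woodwind Warm-up, Strings Take & Tech Take, Strings Take & Woodwind Warm-up — 3 in total.

3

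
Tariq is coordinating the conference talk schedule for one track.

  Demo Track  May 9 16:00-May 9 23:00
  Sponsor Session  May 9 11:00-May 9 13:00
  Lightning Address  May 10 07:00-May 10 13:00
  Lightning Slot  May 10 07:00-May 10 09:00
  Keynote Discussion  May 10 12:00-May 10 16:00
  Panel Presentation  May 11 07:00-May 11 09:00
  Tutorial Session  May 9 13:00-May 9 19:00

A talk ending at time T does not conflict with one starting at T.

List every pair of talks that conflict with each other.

Sorted by start: Sponsor Session, Tutorial Session, Demo Track, Lightning Address, Lightning Slot, Keynote Discussion, Panel Presentation.
Tutorial Session starts exactly when Sponsor Session ends (back-to-back, no overlap); Sponsor Session is clear from here.
Demo Track starts before Tutorial Session ends → Tutorial Session and Demo Track overlap.
Lightning Address starts after Tutorial Session ends; Tutorial Session is clear from here.
Lightning Address starts after Demo Track ends; Demo Track is clear from here.
Lightning Slot starts before Lightning Address ends → Lightning Address and Lightning Slot overlap.
Keynote Discussion starts before Lightning Address ends → Lightning Address and Keynote Discussion overlap.
Panel Presentation starts after Lightning Address ends.
Keynote Discussion starts after Lightning Slot ends; Lightning Slot is clear from here.
Panel Presentation starts after Keynote Discussion ends.

Demo Track & Tutorial Session, Keynote Discussion & Lightning Address, Lightning Address & Lightning Slot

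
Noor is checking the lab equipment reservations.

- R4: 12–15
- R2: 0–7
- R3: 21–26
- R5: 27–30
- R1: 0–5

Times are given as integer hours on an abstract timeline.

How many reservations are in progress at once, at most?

2

Sweep the timeline, counting +1 at each start and −1 at each end (ends before starts at a tie):
0 start R1 → 1
0 start R2 → 2
5 end R1 → 1
7 end R2 → 0
12 start R4 → 1
15 end R4 → 0
21 start R3 → 1
26 end R3 → 0
27 start R5 → 1
30 end R5 → 0
Peak is 2, at 0 (R1, R2).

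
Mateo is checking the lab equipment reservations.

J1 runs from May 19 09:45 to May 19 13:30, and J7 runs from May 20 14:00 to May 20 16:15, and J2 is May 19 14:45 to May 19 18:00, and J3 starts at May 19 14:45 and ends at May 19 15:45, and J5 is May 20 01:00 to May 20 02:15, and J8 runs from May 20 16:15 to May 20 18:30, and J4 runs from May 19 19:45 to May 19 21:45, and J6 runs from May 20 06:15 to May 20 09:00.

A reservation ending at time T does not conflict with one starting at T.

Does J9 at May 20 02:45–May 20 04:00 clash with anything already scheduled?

No — it doesn't clash with anything

J1: ends May 19 13:30 at or before J9 starts May 20 02:45 → clear.
J2: ends May 19 18:00 at or before J9 starts May 20 02:45 → clear.
J3: ends May 19 15:45 at or before J9 starts May 20 02:45 → clear.
J4: ends May 19 21:45 at or before J9 starts May 20 02:45 → clear.
J5: ends May 20 02:15 at or before J9 starts May 20 02:45 → clear.
J6: starts May 20 06:15 at or after J9 ends May 20 04:00 → clear.
J7: starts May 20 14:00 at or after J9 ends May 20 04:00 → clear.
J8: starts May 20 16:15 at or after J9 ends May 20 04:00 → clear.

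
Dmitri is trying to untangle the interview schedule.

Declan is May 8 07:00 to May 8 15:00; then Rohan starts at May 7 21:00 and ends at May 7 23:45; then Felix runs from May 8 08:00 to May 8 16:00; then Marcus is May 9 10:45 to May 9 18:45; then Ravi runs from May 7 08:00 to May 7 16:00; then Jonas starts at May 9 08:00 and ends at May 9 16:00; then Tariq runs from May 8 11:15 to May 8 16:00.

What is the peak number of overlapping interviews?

3

Sort all start/end points and keep a running count:
May 7 08:00 start Ravi → 1
May 7 16:00 end Ravi → 0
May 7 21:00 start Rohan → 1
May 7 23:45 end Rohan → 0
May 8 07:00 start Declan → 1
May 8 08:00 start Felix → 2
May 8 11:15 start Tariq → 3
May 8 15:00 end Declan → 2
May 8 16:00 end Felix → 1
May 8 16:00 end Tariq → 0
May 9 08:00 start Jonas → 1
May 9 10:45 start Marcus → 2
May 9 16:00 end Jonas → 1
May 9 18:45 end Marcus → 0
Peak is 3, at May 8 11:15 (Declan, Felix, Tariq).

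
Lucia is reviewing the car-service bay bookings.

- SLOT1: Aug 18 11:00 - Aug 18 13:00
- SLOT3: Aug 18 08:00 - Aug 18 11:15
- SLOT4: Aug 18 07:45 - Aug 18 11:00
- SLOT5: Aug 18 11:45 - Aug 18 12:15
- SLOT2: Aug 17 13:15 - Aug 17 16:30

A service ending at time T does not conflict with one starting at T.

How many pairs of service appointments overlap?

Sorted by start: SLOT2, SLOT4, SLOT3, SLOT1, SLOT5.
SLOT4 starts after SLOT2 ends, so SLOT2 has no further overlaps.
SLOT3 starts before SLOT4 ends → SLOT4 and SLOT3 overlap.
SLOT1 starts exactly when SLOT4 ends (back-to-back, no overlap), so SLOT4 has no further overlaps.
SLOT1 starts before SLOT3 ends → SLOT3 and SLOT1 overlap.
SLOT5 starts after SLOT3 ends.
SLOT5 starts before SLOT1 ends → SLOT1 and SLOT5 overlap.
Overlapping pairs: SLOT1 & SLOT3, SLOT1 & SLOT5, SLOT3 & SLOT4 — 3 in total.

3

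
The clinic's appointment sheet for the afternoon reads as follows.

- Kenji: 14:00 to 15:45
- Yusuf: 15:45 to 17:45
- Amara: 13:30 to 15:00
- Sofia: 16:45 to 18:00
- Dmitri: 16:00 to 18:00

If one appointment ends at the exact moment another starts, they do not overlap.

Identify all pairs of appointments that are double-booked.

Amara & Kenji, Dmitri & Sofia, Dmitri & Yusuf, Sofia & Yusuf

Check each pair: they overlap iff neither finishes before the other starts.
Sorted by start: Amara, Kenji, Yusuf, Dmitri, Sofia.
Kenji starts before Amara ends → Amara and Kenji overlap.
Yusuf starts after Amara ends; Amara is clear from here.
Yusuf starts exactly when Kenji ends (back-to-back, no overlap); Kenji is clear from here.
Dmitri starts before Yusuf ends → Yusuf and Dmitri overlap.
Sofia starts before Yusuf ends → Yusuf and Sofia overlap.
Sofia starts before Dmitri ends → Dmitri and Sofia overlap.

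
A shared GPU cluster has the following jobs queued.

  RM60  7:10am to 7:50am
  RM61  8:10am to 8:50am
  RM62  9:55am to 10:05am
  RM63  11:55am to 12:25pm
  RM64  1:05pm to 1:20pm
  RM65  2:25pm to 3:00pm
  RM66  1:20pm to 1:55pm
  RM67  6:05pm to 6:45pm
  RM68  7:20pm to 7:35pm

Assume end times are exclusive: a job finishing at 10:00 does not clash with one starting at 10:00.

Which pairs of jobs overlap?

no conflicts

Check each pair: they overlap iff neither finishes before the other starts.
Sorted by start: RM60, RM61, RM62, RM63, RM64, RM66, RM65, RM67, RM68.
RM61 starts after RM60 ends, so RM60 has no further overlaps.
RM62 starts after RM61 ends, so RM61 has no further overlaps.
RM63 starts after RM62 ends, so RM62 has no further overlaps.
RM64 starts after RM63 ends, so RM63 has no further overlaps.
RM66 starts exactly when RM64 ends (back-to-back, no overlap), so RM64 has no further overlaps.
RM65 starts after RM66 ends, so RM66 has no further overlaps.
RM67 starts after RM65 ends, so RM65 has no further overlaps.
RM68 starts after RM67 ends.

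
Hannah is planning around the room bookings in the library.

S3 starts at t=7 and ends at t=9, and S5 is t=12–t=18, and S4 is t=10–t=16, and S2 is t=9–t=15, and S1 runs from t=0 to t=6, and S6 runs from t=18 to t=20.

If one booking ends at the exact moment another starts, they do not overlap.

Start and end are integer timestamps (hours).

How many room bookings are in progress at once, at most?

3

Sort all start/end points and keep a running count:
t=0 start S1 → 1
t=6 end S1 → 0
t=7 start S3 → 1
t=9 end S3 → 0
t=9 start S2 → 1
t=10 start S4 → 2
t=12 start S5 → 3
t=15 end S2 → 2
t=16 end S4 → 1
t=18 end S5 → 0
t=18 start S6 → 1
t=20 end S6 → 0
Peak is 3, at t=12 (S2, S4, S5).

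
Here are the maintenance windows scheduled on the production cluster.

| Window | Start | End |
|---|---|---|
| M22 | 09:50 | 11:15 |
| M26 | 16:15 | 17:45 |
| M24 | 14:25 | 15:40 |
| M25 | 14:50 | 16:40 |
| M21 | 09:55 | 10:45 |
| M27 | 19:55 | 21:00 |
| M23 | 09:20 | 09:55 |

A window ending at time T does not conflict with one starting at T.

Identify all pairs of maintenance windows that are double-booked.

M21 & M22, M22 & M23, M24 & M25, M25 & M26

Sorted by start: M23, M22, M21, M24, M25, M26, M27.
M22 starts before M23 ends → M23 and M22 overlap.
M21 starts exactly when M23 ends (back-to-back, no overlap); M23 is clear from here.
M21 starts before M22 ends → M22 and M21 overlap.
M24 starts after M22 ends; M22 is clear from here.
M24 starts after M21 ends; M21 is clear from here.
M25 starts before M24 ends → M24 and M25 overlap.
M26 starts after M24 ends; M24 is clear from here.
M26 starts before M25 ends → M25 and M26 overlap.
M27 starts after M25 ends.
M27 starts after M26 ends.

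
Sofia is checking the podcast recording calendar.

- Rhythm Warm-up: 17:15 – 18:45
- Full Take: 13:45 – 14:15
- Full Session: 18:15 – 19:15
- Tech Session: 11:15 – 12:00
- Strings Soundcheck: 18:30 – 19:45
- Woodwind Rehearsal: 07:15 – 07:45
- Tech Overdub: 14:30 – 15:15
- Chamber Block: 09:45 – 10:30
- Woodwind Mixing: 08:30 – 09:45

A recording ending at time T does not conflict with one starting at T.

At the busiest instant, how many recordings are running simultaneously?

3

Sweep the timeline, counting +1 at each start and −1 at each end (ends before starts at a tie):
07:15 start Woodwind Rehearsal → 1
07:45 end Woodwind Rehearsal → 0
08:30 start Woodwind Mixing → 1
09:45 end Woodwind Mixing → 0
09:45 start Chamber Block → 1
10:30 end Chamber Block → 0
11:15 start Tech Session → 1
12:00 end Tech Session → 0
13:45 start Full Take → 1
14:15 end Full Take → 0
14:30 start Tech Overdub → 1
15:15 end Tech Overdub → 0
17:15 start Rhythm Warm-up → 1
18:15 start Full Session → 2
18:30 start Strings Soundcheck → 3
18:45 end Rhythm Warm-up → 2
19:15 end Full Session → 1
19:45 end Strings Soundcheck → 0
Peak is 3, at 18:30 (Full Session, Rhythm Warm-up, Strings Soundcheck).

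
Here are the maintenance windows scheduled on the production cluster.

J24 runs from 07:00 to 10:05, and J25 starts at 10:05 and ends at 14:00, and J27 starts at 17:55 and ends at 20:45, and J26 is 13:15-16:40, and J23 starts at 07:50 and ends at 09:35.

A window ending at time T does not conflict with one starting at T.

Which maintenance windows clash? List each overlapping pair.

J23 & J24, J25 & J26

Sorted by start: J24, J23, J25, J26, J27.
J23 starts before J24 ends → J24 and J23 overlap.
J25 starts exactly when J24 ends (back-to-back, no overlap); J24 is clear from here.
J25 starts after J23 ends; J23 is clear from here.
J26 starts before J25 ends → J25 and J26 overlap.
J27 starts after J25 ends.
J27 starts after J26 ends.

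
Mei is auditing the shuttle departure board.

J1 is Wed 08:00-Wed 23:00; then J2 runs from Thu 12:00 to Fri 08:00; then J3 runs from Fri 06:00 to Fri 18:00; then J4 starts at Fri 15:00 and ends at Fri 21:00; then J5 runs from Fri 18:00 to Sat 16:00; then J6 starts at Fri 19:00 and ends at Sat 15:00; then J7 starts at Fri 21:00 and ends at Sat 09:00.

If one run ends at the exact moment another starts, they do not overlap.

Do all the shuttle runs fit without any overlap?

No

Check each pair: they overlap iff neither finishes before the other starts.
Sorted by start: J1, J2, J3, J4, J5, J6, J7.
J2 starts after J1 ends; J1 is clear from here.
J3 starts before J2 ends → J2 and J3 overlap.
That's a conflict, so the schedule is not conflict-free.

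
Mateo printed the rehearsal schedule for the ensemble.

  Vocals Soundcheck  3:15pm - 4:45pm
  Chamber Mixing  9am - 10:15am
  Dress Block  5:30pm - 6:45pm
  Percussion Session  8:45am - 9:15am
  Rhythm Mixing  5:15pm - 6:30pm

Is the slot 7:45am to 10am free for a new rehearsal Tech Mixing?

No — it overlaps Chamber Mixing, Percussion Session

Percussion Session: starts 8:45am before Tech Mixing ends 10am, and ends 9:15am after Tech Mixing starts 7:45am → overlap.
Chamber Mixing: starts 9am before Tech Mixing ends 10am, and ends 10:15am after Tech Mixing starts 7:45am → overlap.
Vocals Soundcheck: starts 3:15pm at or after Tech Mixing ends 10am → clear.
Rhythm Mixing: starts 5:15pm at or after Tech Mixing ends 10am → clear.
Dress Block: starts 5:30pm at or after Tech Mixing ends 10am → clear.
Tech Mixing overlaps Chamber Mixing, Percussion Session.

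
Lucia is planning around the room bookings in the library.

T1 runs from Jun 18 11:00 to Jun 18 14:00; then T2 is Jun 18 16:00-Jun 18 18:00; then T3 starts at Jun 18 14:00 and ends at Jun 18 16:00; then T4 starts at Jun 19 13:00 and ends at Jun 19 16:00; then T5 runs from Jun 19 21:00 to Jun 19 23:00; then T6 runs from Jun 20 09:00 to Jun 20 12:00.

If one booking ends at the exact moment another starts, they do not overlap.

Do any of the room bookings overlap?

No

Sorted by start: T1, T3, T2, T4, T5, T6.
T3 starts exactly when T1 ends (back-to-back, no overlap), so nothing later overlaps T1 either.
T2 starts exactly when T3 ends (back-to-back, no overlap), so nothing later overlaps T3 either.
T4 starts after T2 ends, so nothing later overlaps T2 either.
T5 starts after T4 ends, so nothing later overlaps T4 either.
T6 starts after T5 ends.
Every pair is clear; the schedule has no overlaps.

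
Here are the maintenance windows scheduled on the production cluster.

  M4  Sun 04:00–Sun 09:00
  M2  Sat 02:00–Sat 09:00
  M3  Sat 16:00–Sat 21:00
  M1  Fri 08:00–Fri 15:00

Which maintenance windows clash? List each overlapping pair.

Two intervals overlap when each starts before the other ends.
Sorted by start: M1, M2, M3, M4.
M2 starts after M1 ends; M1 is clear from here.
M3 starts after M2 ends; M2 is clear from here.
M4 starts after M3 ends.

no overlapping pairs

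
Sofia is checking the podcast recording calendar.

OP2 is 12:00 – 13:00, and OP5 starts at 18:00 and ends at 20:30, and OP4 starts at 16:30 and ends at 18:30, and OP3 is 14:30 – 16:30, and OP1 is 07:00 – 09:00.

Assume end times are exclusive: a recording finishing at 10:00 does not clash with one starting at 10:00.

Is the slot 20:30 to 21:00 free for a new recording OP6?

Yes — the slot is free

OP1: ends 09:00 at or before OP6 starts 20:30 → clear.
OP2: ends 13:00 at or before OP6 starts 20:30 → clear.
OP3: ends 16:30 at or before OP6 starts 20:30 → clear.
OP4: ends 18:30 at or before OP6 starts 20:30 → clear.
OP5: ends 20:30 at or before OP6 starts 20:30 → clear.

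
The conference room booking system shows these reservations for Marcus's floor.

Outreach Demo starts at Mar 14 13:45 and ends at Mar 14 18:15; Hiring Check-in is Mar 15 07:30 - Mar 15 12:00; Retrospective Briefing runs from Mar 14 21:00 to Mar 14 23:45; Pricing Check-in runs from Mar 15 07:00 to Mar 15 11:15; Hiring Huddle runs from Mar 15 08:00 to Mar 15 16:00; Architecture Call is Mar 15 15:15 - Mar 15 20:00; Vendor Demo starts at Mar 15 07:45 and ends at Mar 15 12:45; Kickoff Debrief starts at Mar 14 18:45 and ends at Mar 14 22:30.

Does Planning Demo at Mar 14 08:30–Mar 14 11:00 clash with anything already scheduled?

No — it doesn't clash with anything

Outreach Demo: starts Mar 14 13:45 at or after Planning Demo ends Mar 14 11:00 → clear.
Kickoff Debrief: starts Mar 14 18:45 at or after Planning Demo ends Mar 14 11:00 → clear.
Retrospective Briefing: starts Mar 14 21:00 at or after Planning Demo ends Mar 14 11:00 → clear.
Pricing Check-in: starts Mar 15 07:00 at or after Planning Demo ends Mar 14 11:00 → clear.
Hiring Check-in: starts Mar 15 07:30 at or after Planning Demo ends Mar 14 11:00 → clear.
Vendor Demo: starts Mar 15 07:45 at or after Planning Demo ends Mar 14 11:00 → clear.
Hiring Huddle: starts Mar 15 08:00 at or after Planning Demo ends Mar 14 11:00 → clear.
Architecture Call: starts Mar 15 15:15 at or after Planning Demo ends Mar 14 11:00 → clear.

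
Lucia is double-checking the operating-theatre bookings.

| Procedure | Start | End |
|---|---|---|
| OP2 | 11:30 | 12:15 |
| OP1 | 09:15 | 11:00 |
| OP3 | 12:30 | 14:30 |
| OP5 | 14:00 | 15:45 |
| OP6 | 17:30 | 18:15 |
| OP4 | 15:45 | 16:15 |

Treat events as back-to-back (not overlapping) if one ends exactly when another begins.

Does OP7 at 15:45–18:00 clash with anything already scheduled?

Yes — it overlaps OP4, OP6

OP1: ends 11:00 at or before OP7 starts 15:45 → clear.
OP2: ends 12:15 at or before OP7 starts 15:45 → clear.
OP3: ends 14:30 at or before OP7 starts 15:45 → clear.
OP5: ends 15:45 at or before OP7 starts 15:45 → clear.
OP4: starts 15:45 before OP7 ends 18:00, and ends 16:15 after OP7 starts 15:45 → overlap.
OP6: starts 17:30 before OP7 ends 18:00, and ends 18:15 after OP7 starts 15:45 → overlap.
OP7 overlaps OP4, OP6.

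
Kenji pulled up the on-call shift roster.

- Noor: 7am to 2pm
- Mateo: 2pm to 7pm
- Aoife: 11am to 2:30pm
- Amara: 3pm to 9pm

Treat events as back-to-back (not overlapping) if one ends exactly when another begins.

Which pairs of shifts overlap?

Two intervals overlap when each starts before the other ends.
Sorted by start: Noor, Aoife, Mateo, Amara.
Aoife starts before Noor ends → Noor and Aoife overlap.
Mateo starts exactly when Noor ends (back-to-back, no overlap) — done with Noor.
Mateo starts before Aoife ends → Aoife and Mateo overlap.
Amara starts after Aoife ends.
Amara starts before Mateo ends → Mateo and Amara overlap.

Amara & Mateo, Aoife & Mateo, Aoife & Noor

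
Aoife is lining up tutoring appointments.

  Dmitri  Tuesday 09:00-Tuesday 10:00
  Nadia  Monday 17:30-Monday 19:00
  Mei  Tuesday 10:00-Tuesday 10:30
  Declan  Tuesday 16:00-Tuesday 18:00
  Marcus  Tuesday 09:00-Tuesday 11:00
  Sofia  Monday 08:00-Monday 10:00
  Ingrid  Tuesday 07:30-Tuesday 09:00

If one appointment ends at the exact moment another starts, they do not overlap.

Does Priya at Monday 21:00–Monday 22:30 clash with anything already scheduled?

No — it doesn't clash with anything

Sofia: ends Monday 10:00 at or before Priya starts Monday 21:00 → clear.
Nadia: ends Monday 19:00 at or before Priya starts Monday 21:00 → clear.
Ingrid: starts Tuesday 07:30 at or after Priya ends Monday 22:30 → clear.
Dmitri: starts Tuesday 09:00 at or after Priya ends Monday 22:30 → clear.
Marcus: starts Tuesday 09:00 at or after Priya ends Monday 22:30 → clear.
Mei: starts Tuesday 10:00 at or after Priya ends Monday 22:30 → clear.
Declan: starts Tuesday 16:00 at or after Priya ends Monday 22:30 → clear.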